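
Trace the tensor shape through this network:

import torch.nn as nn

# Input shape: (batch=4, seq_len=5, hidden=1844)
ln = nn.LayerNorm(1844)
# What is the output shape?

Input shape: (4, 5, 1844)
Output shape: (4, 5, 1844)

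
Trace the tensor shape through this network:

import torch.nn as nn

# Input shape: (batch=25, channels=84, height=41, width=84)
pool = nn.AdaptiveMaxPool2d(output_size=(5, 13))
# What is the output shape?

Input shape: (25, 84, 41, 84)
Output shape: (25, 84, 5, 13)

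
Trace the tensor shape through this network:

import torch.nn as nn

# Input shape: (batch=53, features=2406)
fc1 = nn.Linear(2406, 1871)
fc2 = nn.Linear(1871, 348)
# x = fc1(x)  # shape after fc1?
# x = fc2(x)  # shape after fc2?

Input shape: (53, 2406)
  -> after fc1: (53, 1871)
Output shape: (53, 348)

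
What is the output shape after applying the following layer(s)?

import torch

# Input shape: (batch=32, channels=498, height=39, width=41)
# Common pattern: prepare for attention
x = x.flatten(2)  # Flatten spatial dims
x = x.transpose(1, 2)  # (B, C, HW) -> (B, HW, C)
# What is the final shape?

Input shape: (32, 498, 39, 41)
  -> after flatten(2): (32, 498, 1599)
Output shape: (32, 1599, 498)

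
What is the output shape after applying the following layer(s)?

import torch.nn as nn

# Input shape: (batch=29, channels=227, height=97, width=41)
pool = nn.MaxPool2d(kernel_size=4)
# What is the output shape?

Input shape: (29, 227, 97, 41)
Output shape: (29, 227, 24, 10)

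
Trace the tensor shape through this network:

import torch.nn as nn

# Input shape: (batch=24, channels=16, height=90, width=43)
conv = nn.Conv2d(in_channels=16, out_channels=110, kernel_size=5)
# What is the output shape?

Input shape: (24, 16, 90, 43)
Output shape: (24, 110, 86, 39)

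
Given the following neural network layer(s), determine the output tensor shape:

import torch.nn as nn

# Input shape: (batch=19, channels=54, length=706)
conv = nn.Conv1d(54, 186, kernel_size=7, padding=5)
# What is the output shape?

Input shape: (19, 54, 706)
Output shape: (19, 186, 710)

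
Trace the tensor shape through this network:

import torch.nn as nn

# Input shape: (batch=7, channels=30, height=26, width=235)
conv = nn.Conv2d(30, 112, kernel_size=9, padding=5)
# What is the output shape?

Input shape: (7, 30, 26, 235)
Output shape: (7, 112, 28, 237)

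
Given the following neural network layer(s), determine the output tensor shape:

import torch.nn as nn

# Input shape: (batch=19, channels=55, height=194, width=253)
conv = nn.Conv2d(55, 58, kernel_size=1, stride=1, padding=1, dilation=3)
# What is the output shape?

Input shape: (19, 55, 194, 253)
Output shape: (19, 58, 196, 255)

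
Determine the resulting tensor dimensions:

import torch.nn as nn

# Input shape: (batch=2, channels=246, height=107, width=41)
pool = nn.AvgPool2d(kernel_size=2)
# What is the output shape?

Input shape: (2, 246, 107, 41)
Output shape: (2, 246, 53, 20)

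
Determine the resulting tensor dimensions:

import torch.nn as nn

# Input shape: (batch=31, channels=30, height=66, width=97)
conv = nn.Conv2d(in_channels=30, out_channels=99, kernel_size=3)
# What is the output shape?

Input shape: (31, 30, 66, 97)
Output shape: (31, 99, 64, 95)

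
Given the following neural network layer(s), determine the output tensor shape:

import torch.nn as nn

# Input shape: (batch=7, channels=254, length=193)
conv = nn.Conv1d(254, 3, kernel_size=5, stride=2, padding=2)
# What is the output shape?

Input shape: (7, 254, 193)
Output shape: (7, 3, 97)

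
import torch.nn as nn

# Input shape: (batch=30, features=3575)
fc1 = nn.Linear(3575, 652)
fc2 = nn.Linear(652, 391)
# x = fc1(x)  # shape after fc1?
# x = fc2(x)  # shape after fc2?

Input shape: (30, 3575)
  -> after fc1: (30, 652)
Output shape: (30, 391)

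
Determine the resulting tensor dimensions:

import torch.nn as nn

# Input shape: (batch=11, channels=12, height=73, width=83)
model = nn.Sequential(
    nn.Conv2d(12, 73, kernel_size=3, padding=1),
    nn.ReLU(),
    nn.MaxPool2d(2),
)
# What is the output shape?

Input shape: (11, 12, 73, 83)
  -> after Conv2d: (11, 73, 73, 83)
  -> after ReLU: (11, 73, 73, 83)
Output shape: (11, 73, 36, 41)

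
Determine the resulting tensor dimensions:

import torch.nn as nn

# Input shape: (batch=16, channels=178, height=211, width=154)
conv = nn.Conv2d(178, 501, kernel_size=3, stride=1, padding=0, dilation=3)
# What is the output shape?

Input shape: (16, 178, 211, 154)
Output shape: (16, 501, 205, 148)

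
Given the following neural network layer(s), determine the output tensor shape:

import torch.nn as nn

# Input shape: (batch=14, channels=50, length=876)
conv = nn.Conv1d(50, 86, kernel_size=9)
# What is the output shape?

Input shape: (14, 50, 876)
Output shape: (14, 86, 868)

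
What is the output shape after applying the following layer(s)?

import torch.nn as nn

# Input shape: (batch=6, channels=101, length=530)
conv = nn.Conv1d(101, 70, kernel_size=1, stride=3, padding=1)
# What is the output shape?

Input shape: (6, 101, 530)
Output shape: (6, 70, 178)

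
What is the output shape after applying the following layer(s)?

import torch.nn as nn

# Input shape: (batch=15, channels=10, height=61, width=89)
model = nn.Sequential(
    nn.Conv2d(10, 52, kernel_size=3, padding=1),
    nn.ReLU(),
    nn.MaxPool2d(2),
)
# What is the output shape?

Input shape: (15, 10, 61, 89)
  -> after Conv2d: (15, 52, 61, 89)
  -> after ReLU: (15, 52, 61, 89)
Output shape: (15, 52, 30, 44)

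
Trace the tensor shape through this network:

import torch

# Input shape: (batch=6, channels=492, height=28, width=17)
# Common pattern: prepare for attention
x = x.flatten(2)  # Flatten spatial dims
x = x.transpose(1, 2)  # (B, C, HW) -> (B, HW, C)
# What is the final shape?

Input shape: (6, 492, 28, 17)
  -> after flatten(2): (6, 492, 476)
Output shape: (6, 476, 492)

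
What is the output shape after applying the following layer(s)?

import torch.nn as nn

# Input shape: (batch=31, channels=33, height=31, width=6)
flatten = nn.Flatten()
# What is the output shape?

Input shape: (31, 33, 31, 6)
Output shape: (31, 6138)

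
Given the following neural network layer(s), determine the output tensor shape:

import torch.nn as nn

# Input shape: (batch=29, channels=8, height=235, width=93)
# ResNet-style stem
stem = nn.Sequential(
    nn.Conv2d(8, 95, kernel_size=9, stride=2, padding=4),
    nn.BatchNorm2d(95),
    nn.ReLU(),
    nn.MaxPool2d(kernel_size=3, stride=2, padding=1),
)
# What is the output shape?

Input shape: (29, 8, 235, 93)
  -> after Conv2d 9x9 stride=2: (29, 95, 118, 47)
Output shape: (29, 95, 59, 24)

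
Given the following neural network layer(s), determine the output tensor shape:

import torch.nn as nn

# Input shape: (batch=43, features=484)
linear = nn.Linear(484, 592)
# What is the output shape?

Input shape: (43, 484)
Output shape: (43, 592)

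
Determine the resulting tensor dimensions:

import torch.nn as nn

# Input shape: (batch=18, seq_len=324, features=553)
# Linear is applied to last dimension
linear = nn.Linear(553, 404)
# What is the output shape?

Input shape: (18, 324, 553)
Output shape: (18, 324, 404)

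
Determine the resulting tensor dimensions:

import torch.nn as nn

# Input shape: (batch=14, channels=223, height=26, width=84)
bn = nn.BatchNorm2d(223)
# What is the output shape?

Input shape: (14, 223, 26, 84)
Output shape: (14, 223, 26, 84)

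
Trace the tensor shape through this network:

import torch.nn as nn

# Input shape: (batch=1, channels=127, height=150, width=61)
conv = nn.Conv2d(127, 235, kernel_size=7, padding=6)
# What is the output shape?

Input shape: (1, 127, 150, 61)
Output shape: (1, 235, 156, 67)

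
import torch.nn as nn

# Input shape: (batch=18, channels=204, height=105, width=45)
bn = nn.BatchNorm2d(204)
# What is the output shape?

Input shape: (18, 204, 105, 45)
Output shape: (18, 204, 105, 45)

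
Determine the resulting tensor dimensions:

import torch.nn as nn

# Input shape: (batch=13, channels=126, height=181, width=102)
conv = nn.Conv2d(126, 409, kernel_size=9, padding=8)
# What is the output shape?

Input shape: (13, 126, 181, 102)
Output shape: (13, 409, 189, 110)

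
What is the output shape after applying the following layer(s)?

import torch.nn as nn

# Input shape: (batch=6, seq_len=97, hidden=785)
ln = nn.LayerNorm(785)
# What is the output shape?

Input shape: (6, 97, 785)
Output shape: (6, 97, 785)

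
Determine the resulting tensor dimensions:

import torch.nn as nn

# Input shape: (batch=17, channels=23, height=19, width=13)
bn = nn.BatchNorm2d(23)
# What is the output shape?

Input shape: (17, 23, 19, 13)
Output shape: (17, 23, 19, 13)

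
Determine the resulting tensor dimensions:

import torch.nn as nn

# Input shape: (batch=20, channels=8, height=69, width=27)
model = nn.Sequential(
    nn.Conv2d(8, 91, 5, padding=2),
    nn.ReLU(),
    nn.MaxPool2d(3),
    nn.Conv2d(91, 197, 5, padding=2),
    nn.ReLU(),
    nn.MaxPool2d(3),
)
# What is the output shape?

Input shape: (20, 8, 69, 27)
  -> after first Conv2d: (20, 91, 69, 27)
  -> after first MaxPool2d: (20, 91, 23, 9)
  -> after second Conv2d: (20, 197, 23, 9)
Output shape: (20, 197, 7, 3)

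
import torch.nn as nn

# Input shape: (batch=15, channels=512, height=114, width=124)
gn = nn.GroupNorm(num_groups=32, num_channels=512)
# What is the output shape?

Input shape: (15, 512, 114, 124)
Output shape: (15, 512, 114, 124)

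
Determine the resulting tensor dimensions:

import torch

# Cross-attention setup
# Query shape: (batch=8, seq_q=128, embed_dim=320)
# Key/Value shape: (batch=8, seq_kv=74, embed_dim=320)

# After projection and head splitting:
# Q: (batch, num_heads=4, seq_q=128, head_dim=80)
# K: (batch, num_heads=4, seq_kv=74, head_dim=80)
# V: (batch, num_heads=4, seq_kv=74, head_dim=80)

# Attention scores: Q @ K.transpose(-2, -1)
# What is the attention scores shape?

Input shape: (8, 128, 320)
Output shape: (8, 4, 128, 74)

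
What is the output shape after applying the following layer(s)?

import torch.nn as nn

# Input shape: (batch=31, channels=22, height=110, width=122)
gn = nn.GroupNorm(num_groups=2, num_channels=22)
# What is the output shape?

Input shape: (31, 22, 110, 122)
Output shape: (31, 22, 110, 122)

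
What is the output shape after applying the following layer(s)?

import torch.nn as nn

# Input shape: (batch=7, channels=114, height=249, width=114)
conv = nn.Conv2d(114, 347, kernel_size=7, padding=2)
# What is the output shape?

Input shape: (7, 114, 249, 114)
Output shape: (7, 347, 247, 112)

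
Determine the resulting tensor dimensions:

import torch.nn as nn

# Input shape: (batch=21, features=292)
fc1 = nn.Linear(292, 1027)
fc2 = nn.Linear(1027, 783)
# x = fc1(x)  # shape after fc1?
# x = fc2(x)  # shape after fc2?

Input shape: (21, 292)
  -> after fc1: (21, 1027)
Output shape: (21, 783)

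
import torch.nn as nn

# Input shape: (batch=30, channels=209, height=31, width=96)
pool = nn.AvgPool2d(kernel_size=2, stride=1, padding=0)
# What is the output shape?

Input shape: (30, 209, 31, 96)
Output shape: (30, 209, 30, 95)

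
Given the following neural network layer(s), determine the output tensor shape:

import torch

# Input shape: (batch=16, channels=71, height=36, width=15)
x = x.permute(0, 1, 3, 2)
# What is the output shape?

Input shape: (16, 71, 36, 15)
Output shape: (16, 71, 15, 36)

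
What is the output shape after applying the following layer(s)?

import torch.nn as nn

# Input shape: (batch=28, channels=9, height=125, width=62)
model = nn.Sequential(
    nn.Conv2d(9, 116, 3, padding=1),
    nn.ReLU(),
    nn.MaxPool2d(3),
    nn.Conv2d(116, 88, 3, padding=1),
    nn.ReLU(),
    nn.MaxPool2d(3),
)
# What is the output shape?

Input shape: (28, 9, 125, 62)
  -> after first Conv2d: (28, 116, 125, 62)
  -> after first MaxPool2d: (28, 116, 41, 20)
  -> after second Conv2d: (28, 88, 41, 20)
Output shape: (28, 88, 13, 6)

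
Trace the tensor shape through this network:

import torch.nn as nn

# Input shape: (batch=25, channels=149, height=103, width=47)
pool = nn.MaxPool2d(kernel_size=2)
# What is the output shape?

Input shape: (25, 149, 103, 47)
Output shape: (25, 149, 51, 23)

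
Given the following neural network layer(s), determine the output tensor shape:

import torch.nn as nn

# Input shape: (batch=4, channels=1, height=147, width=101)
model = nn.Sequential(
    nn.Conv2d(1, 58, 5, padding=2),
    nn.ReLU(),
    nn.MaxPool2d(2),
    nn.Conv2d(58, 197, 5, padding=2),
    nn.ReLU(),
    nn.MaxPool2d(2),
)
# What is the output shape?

Input shape: (4, 1, 147, 101)
  -> after first Conv2d: (4, 58, 147, 101)
  -> after first MaxPool2d: (4, 58, 73, 50)
  -> after second Conv2d: (4, 197, 73, 50)
Output shape: (4, 197, 36, 25)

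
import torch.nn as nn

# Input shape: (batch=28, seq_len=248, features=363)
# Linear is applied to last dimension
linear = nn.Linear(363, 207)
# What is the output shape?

Input shape: (28, 248, 363)
Output shape: (28, 248, 207)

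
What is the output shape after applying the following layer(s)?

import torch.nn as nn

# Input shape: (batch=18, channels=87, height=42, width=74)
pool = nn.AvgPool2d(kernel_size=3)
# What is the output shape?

Input shape: (18, 87, 42, 74)
Output shape: (18, 87, 14, 24)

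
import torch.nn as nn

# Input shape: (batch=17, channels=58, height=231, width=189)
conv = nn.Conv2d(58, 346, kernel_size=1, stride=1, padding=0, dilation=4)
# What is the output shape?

Input shape: (17, 58, 231, 189)
Output shape: (17, 346, 231, 189)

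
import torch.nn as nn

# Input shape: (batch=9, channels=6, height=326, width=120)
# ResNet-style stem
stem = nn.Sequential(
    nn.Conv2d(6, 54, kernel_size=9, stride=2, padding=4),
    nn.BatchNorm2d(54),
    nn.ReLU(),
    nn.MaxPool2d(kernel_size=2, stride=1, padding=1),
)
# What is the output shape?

Input shape: (9, 6, 326, 120)
  -> after Conv2d 9x9 stride=2: (9, 54, 163, 60)
Output shape: (9, 54, 164, 61)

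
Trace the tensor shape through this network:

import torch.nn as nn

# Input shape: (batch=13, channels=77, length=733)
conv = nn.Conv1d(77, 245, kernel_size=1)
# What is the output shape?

Input shape: (13, 77, 733)
Output shape: (13, 245, 733)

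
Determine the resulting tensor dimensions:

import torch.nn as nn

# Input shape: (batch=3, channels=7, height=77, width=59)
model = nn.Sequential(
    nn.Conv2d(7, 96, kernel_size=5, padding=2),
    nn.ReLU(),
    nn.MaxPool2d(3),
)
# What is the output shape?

Input shape: (3, 7, 77, 59)
  -> after Conv2d: (3, 96, 77, 59)
  -> after ReLU: (3, 96, 77, 59)
Output shape: (3, 96, 25, 19)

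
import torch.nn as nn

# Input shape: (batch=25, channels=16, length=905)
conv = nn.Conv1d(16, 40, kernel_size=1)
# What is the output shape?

Input shape: (25, 16, 905)
Output shape: (25, 40, 905)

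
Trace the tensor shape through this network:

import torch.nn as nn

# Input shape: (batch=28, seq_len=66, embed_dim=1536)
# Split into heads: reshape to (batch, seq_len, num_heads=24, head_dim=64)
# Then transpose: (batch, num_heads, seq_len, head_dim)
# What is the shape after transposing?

Input shape: (28, 66, 1536)
  -> after reshape: (28, 66, 24, 64)
Output shape: (28, 24, 66, 64)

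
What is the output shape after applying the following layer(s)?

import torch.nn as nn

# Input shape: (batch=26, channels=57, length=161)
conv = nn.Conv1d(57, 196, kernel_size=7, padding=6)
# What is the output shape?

Input shape: (26, 57, 161)
Output shape: (26, 196, 167)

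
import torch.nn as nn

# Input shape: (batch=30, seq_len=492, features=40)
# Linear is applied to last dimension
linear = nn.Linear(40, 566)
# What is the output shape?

Input shape: (30, 492, 40)
Output shape: (30, 492, 566)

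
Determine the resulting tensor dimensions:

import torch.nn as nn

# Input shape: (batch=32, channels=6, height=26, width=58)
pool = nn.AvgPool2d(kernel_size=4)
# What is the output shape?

Input shape: (32, 6, 26, 58)
Output shape: (32, 6, 6, 14)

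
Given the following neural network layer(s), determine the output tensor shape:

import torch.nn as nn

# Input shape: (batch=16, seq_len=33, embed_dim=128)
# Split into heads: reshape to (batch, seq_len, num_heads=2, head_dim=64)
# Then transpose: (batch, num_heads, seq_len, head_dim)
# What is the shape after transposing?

Input shape: (16, 33, 128)
  -> after reshape: (16, 33, 2, 64)
Output shape: (16, 2, 33, 64)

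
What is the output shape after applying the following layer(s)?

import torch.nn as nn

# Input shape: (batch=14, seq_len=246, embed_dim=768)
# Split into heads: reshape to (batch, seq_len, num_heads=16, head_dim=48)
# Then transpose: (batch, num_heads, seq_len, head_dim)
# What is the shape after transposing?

Input shape: (14, 246, 768)
  -> after reshape: (14, 246, 16, 48)
Output shape: (14, 16, 246, 48)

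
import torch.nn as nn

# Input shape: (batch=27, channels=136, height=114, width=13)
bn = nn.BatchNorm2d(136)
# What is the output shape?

Input shape: (27, 136, 114, 13)
Output shape: (27, 136, 114, 13)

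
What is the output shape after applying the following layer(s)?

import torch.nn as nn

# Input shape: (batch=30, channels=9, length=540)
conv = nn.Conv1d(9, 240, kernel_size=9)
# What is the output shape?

Input shape: (30, 9, 540)
Output shape: (30, 240, 532)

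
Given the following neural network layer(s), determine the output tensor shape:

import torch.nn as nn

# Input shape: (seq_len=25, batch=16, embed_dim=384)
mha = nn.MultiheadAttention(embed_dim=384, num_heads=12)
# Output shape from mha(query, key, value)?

Input shape: (25, 16, 384)
Output shape: (25, 16, 384)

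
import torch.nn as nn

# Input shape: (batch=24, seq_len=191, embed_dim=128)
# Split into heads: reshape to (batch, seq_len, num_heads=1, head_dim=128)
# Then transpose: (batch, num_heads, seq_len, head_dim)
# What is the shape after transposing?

Input shape: (24, 191, 128)
  -> after reshape: (24, 191, 1, 128)
Output shape: (24, 1, 191, 128)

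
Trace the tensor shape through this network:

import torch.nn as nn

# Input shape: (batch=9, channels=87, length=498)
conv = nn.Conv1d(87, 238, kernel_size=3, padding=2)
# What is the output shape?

Input shape: (9, 87, 498)
Output shape: (9, 238, 500)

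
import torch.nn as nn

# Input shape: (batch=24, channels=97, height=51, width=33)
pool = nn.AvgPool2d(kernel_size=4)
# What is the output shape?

Input shape: (24, 97, 51, 33)
Output shape: (24, 97, 12, 8)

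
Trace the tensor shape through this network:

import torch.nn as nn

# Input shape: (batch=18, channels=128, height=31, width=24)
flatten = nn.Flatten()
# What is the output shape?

Input shape: (18, 128, 31, 24)
Output shape: (18, 95232)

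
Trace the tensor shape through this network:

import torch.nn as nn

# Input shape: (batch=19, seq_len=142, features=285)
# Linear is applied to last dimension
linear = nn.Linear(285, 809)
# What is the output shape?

Input shape: (19, 142, 285)
Output shape: (19, 142, 809)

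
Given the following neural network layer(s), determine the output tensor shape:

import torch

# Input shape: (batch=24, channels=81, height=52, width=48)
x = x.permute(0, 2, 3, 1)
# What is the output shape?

Input shape: (24, 81, 52, 48)
Output shape: (24, 52, 48, 81)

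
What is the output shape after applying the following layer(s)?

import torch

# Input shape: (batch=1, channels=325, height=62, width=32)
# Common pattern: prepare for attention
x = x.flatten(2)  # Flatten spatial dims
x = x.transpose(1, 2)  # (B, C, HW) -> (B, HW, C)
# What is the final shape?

Input shape: (1, 325, 62, 32)
  -> after flatten(2): (1, 325, 1984)
Output shape: (1, 1984, 325)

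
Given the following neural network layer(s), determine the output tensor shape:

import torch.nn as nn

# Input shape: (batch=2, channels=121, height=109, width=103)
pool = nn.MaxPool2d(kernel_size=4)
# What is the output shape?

Input shape: (2, 121, 109, 103)
Output shape: (2, 121, 27, 25)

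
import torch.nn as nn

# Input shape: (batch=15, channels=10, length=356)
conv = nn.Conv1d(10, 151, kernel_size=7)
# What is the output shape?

Input shape: (15, 10, 356)
Output shape: (15, 151, 350)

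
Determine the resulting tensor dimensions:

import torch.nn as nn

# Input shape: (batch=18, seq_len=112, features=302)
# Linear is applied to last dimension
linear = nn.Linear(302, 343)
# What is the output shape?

Input shape: (18, 112, 302)
Output shape: (18, 112, 343)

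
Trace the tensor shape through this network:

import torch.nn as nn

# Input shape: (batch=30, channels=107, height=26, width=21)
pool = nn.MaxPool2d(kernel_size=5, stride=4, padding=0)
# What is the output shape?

Input shape: (30, 107, 26, 21)
Output shape: (30, 107, 6, 5)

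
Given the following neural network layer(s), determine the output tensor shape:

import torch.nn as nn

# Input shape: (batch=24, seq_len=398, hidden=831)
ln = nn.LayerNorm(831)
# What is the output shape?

Input shape: (24, 398, 831)
Output shape: (24, 398, 831)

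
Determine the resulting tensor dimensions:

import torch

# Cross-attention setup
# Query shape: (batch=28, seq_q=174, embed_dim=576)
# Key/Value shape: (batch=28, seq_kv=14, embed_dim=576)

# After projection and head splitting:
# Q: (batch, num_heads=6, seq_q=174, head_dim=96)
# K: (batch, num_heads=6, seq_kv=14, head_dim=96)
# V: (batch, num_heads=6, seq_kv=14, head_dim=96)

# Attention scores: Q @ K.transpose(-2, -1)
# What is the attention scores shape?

Input shape: (28, 174, 576)
Output shape: (28, 6, 174, 14)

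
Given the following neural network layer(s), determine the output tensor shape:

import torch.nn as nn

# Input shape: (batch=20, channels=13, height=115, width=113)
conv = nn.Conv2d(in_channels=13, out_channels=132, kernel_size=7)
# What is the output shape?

Input shape: (20, 13, 115, 113)
Output shape: (20, 132, 109, 107)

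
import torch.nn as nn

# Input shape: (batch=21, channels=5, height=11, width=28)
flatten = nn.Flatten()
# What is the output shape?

Input shape: (21, 5, 11, 28)
Output shape: (21, 1540)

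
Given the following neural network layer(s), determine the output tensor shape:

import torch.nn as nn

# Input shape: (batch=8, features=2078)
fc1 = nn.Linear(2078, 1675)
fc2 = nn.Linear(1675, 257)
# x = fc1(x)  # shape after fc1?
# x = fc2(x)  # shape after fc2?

Input shape: (8, 2078)
  -> after fc1: (8, 1675)
Output shape: (8, 257)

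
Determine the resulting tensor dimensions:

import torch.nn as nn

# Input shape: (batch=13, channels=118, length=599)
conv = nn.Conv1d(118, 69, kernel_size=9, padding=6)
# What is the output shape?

Input shape: (13, 118, 599)
Output shape: (13, 69, 603)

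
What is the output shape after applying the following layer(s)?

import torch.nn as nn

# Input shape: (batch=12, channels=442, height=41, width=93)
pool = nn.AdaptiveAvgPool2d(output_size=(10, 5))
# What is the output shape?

Input shape: (12, 442, 41, 93)
Output shape: (12, 442, 10, 5)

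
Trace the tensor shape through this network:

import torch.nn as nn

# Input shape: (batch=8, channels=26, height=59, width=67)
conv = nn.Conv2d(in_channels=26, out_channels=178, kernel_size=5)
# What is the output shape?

Input shape: (8, 26, 59, 67)
Output shape: (8, 178, 55, 63)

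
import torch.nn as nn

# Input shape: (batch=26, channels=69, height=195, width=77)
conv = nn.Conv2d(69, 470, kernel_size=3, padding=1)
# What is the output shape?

Input shape: (26, 69, 195, 77)
Output shape: (26, 470, 195, 77)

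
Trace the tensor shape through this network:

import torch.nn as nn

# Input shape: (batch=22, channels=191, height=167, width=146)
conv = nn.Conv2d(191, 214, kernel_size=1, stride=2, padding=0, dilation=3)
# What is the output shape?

Input shape: (22, 191, 167, 146)
Output shape: (22, 214, 84, 73)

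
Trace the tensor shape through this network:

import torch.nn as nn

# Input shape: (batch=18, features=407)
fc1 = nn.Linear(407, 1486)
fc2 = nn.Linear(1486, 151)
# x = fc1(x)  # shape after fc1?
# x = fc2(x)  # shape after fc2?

Input shape: (18, 407)
  -> after fc1: (18, 1486)
Output shape: (18, 151)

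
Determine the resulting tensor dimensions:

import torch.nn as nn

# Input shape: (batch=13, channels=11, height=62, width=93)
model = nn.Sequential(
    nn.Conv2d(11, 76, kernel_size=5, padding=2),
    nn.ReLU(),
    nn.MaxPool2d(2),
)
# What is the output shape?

Input shape: (13, 11, 62, 93)
  -> after Conv2d: (13, 76, 62, 93)
  -> after ReLU: (13, 76, 62, 93)
Output shape: (13, 76, 31, 46)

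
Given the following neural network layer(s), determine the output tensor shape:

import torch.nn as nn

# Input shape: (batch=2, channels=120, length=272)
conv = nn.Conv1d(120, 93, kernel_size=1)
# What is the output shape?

Input shape: (2, 120, 272)
Output shape: (2, 93, 272)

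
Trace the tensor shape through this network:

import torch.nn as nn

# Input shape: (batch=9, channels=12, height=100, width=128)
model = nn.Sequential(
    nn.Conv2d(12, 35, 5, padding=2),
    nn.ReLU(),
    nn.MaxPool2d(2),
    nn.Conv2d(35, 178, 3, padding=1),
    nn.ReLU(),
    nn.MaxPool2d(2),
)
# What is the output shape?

Input shape: (9, 12, 100, 128)
  -> after first Conv2d: (9, 35, 100, 128)
  -> after first MaxPool2d: (9, 35, 50, 64)
  -> after second Conv2d: (9, 178, 50, 64)
Output shape: (9, 178, 25, 32)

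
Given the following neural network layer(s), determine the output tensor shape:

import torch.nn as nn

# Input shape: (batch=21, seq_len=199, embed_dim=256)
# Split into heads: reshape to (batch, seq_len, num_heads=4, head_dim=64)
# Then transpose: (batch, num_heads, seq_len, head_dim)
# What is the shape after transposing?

Input shape: (21, 199, 256)
  -> after reshape: (21, 199, 4, 64)
Output shape: (21, 4, 199, 64)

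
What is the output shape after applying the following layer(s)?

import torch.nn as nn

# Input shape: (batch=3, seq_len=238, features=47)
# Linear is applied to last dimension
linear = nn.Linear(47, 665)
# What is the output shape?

Input shape: (3, 238, 47)
Output shape: (3, 238, 665)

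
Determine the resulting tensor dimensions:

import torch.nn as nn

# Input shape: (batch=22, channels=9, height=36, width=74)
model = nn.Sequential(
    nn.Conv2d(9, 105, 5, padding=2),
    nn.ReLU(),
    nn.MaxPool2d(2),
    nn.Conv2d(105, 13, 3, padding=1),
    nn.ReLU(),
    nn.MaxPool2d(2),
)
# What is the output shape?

Input shape: (22, 9, 36, 74)
  -> after first Conv2d: (22, 105, 36, 74)
  -> after first MaxPool2d: (22, 105, 18, 37)
  -> after second Conv2d: (22, 13, 18, 37)
Output shape: (22, 13, 9, 18)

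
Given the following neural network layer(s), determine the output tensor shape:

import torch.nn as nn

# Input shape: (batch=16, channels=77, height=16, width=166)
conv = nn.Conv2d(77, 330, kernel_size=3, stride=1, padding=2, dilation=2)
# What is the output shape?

Input shape: (16, 77, 16, 166)
Output shape: (16, 330, 16, 166)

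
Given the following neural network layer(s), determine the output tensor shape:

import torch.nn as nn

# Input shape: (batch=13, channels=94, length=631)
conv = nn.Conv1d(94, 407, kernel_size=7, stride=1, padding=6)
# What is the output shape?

Input shape: (13, 94, 631)
Output shape: (13, 407, 637)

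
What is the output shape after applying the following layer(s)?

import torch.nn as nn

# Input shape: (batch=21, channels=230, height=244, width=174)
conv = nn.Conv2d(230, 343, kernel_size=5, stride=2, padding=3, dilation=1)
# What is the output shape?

Input shape: (21, 230, 244, 174)
Output shape: (21, 343, 123, 88)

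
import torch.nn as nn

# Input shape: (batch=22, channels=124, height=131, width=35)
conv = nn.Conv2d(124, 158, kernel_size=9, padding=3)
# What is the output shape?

Input shape: (22, 124, 131, 35)
Output shape: (22, 158, 129, 33)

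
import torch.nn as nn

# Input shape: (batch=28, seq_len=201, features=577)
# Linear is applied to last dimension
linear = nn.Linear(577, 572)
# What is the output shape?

Input shape: (28, 201, 577)
Output shape: (28, 201, 572)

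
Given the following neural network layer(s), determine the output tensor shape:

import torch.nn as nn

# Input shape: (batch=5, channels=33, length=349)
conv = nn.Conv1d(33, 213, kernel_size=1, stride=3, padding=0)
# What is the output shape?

Input shape: (5, 33, 349)
Output shape: (5, 213, 117)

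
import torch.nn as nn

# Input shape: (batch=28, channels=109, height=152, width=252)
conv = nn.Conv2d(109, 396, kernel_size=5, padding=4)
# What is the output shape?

Input shape: (28, 109, 152, 252)
Output shape: (28, 396, 156, 256)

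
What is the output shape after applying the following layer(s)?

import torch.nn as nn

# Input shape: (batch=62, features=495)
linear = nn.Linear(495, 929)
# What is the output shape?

Input shape: (62, 495)
Output shape: (62, 929)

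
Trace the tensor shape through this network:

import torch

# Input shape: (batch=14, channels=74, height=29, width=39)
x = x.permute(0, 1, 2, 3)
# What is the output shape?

Input shape: (14, 74, 29, 39)
Output shape: (14, 74, 29, 39)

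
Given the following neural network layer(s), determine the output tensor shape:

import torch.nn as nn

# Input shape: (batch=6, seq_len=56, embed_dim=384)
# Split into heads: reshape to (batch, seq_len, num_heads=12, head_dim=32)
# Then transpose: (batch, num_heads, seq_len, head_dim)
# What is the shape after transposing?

Input shape: (6, 56, 384)
  -> after reshape: (6, 56, 12, 32)
Output shape: (6, 12, 56, 32)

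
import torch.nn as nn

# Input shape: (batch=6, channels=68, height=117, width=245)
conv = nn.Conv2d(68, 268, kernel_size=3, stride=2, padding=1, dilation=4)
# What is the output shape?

Input shape: (6, 68, 117, 245)
Output shape: (6, 268, 56, 120)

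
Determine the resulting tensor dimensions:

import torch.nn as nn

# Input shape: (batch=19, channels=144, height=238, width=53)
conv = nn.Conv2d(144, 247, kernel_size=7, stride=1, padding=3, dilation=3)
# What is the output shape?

Input shape: (19, 144, 238, 53)
Output shape: (19, 247, 226, 41)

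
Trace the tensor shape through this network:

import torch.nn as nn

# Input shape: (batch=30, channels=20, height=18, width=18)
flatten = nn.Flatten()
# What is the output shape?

Input shape: (30, 20, 18, 18)
Output shape: (30, 6480)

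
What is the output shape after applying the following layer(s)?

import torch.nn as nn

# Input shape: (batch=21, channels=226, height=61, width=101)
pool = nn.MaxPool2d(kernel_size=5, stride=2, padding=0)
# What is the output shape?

Input shape: (21, 226, 61, 101)
Output shape: (21, 226, 29, 49)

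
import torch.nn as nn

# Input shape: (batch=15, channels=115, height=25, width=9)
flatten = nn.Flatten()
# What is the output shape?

Input shape: (15, 115, 25, 9)
Output shape: (15, 25875)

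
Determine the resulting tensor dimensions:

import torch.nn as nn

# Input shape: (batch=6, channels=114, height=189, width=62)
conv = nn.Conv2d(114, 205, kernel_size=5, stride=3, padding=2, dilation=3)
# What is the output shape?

Input shape: (6, 114, 189, 62)
Output shape: (6, 205, 61, 18)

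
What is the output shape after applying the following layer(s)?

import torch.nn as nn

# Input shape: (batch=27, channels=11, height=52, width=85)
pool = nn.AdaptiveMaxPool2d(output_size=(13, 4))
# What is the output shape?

Input shape: (27, 11, 52, 85)
Output shape: (27, 11, 13, 4)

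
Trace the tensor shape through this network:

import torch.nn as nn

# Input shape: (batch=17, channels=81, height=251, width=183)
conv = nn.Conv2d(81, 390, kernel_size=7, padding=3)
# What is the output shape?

Input shape: (17, 81, 251, 183)
Output shape: (17, 390, 251, 183)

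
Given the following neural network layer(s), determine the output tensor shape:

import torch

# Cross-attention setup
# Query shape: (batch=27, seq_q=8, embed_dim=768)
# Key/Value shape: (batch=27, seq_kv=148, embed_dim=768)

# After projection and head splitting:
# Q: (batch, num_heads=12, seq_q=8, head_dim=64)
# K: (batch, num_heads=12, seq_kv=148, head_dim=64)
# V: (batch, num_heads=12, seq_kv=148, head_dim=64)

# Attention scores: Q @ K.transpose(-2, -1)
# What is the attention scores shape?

Input shape: (27, 8, 768)
Output shape: (27, 12, 8, 148)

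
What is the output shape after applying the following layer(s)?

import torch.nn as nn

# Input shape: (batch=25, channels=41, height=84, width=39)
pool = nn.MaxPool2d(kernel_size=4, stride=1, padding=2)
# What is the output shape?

Input shape: (25, 41, 84, 39)
Output shape: (25, 41, 85, 40)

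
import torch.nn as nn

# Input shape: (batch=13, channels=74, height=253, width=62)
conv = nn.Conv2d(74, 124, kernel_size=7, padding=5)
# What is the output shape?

Input shape: (13, 74, 253, 62)
Output shape: (13, 124, 257, 66)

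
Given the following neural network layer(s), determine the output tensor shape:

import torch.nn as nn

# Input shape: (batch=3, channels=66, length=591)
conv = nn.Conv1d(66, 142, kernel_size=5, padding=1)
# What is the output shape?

Input shape: (3, 66, 591)
Output shape: (3, 142, 589)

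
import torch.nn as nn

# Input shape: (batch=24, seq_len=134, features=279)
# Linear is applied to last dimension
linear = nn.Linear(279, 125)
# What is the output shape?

Input shape: (24, 134, 279)
Output shape: (24, 134, 125)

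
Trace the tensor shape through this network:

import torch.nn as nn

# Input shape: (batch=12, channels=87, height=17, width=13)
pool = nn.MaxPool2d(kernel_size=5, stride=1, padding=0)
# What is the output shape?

Input shape: (12, 87, 17, 13)
Output shape: (12, 87, 13, 9)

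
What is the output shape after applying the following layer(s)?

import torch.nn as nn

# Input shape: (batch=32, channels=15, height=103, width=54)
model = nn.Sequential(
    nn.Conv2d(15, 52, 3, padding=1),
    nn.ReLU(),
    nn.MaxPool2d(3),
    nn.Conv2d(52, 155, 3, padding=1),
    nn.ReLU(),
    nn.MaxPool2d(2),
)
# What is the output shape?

Input shape: (32, 15, 103, 54)
  -> after first Conv2d: (32, 52, 103, 54)
  -> after first MaxPool2d: (32, 52, 34, 18)
  -> after second Conv2d: (32, 155, 34, 18)
Output shape: (32, 155, 17, 9)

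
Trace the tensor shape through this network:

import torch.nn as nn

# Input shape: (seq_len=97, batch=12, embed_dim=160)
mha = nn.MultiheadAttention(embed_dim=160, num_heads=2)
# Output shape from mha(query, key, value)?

Input shape: (97, 12, 160)
Output shape: (97, 12, 160)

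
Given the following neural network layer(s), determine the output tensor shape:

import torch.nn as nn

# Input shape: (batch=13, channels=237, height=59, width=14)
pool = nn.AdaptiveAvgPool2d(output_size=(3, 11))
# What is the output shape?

Input shape: (13, 237, 59, 14)
Output shape: (13, 237, 3, 11)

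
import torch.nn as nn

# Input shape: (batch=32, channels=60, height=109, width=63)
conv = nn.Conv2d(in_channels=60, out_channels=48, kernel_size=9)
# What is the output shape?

Input shape: (32, 60, 109, 63)
Output shape: (32, 48, 101, 55)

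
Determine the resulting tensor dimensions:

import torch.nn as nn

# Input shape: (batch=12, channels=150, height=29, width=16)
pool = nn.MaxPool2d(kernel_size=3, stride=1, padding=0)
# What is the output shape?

Input shape: (12, 150, 29, 16)
Output shape: (12, 150, 27, 14)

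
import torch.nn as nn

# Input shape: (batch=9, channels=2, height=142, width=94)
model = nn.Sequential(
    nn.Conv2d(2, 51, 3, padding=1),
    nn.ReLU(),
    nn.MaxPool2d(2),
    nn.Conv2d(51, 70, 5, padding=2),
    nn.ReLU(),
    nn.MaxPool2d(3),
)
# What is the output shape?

Input shape: (9, 2, 142, 94)
  -> after first Conv2d: (9, 51, 142, 94)
  -> after first MaxPool2d: (9, 51, 71, 47)
  -> after second Conv2d: (9, 70, 71, 47)
Output shape: (9, 70, 23, 15)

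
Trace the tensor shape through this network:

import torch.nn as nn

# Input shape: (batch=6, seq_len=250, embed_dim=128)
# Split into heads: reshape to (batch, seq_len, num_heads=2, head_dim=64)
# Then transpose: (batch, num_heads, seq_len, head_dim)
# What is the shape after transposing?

Input shape: (6, 250, 128)
  -> after reshape: (6, 250, 2, 64)
Output shape: (6, 2, 250, 64)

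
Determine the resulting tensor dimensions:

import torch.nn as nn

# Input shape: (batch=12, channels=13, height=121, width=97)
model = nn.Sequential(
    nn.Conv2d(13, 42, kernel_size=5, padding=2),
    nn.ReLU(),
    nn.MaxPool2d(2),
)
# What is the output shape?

Input shape: (12, 13, 121, 97)
  -> after Conv2d: (12, 42, 121, 97)
  -> after ReLU: (12, 42, 121, 97)
Output shape: (12, 42, 60, 48)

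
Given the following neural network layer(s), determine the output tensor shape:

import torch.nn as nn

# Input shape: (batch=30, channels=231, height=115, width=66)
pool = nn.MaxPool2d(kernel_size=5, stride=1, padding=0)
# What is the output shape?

Input shape: (30, 231, 115, 66)
Output shape: (30, 231, 111, 62)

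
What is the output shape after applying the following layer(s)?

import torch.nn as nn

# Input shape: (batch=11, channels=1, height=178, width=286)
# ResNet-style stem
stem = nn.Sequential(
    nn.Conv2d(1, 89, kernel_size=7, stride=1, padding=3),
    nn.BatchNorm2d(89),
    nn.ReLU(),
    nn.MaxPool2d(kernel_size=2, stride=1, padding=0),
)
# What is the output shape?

Input shape: (11, 1, 178, 286)
  -> after Conv2d 7x7 stride=1: (11, 89, 178, 286)
Output shape: (11, 89, 177, 285)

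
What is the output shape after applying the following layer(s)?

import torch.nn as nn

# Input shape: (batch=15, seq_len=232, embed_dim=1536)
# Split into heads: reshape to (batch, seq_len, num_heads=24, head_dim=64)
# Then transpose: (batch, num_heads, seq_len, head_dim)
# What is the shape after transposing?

Input shape: (15, 232, 1536)
  -> after reshape: (15, 232, 24, 64)
Output shape: (15, 24, 232, 64)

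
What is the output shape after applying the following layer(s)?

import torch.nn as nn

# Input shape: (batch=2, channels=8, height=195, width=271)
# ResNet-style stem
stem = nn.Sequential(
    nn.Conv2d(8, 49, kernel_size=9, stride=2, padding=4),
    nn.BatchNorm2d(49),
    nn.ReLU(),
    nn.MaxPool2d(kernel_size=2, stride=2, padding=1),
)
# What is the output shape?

Input shape: (2, 8, 195, 271)
  -> after Conv2d 9x9 stride=2: (2, 49, 98, 136)
Output shape: (2, 49, 50, 69)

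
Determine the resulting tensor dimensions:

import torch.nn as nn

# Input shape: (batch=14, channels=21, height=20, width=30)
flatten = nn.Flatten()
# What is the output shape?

Input shape: (14, 21, 20, 30)
Output shape: (14, 12600)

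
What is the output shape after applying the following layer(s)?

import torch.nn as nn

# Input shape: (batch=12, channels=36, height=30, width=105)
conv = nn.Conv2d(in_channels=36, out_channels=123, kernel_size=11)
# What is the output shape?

Input shape: (12, 36, 30, 105)
Output shape: (12, 123, 20, 95)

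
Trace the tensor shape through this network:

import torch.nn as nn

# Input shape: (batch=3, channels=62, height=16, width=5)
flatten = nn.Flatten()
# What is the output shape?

Input shape: (3, 62, 16, 5)
Output shape: (3, 4960)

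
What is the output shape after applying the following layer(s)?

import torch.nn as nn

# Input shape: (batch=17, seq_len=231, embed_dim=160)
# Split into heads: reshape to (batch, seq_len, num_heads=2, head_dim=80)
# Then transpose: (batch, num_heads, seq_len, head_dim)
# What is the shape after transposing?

Input shape: (17, 231, 160)
  -> after reshape: (17, 231, 2, 80)
Output shape: (17, 2, 231, 80)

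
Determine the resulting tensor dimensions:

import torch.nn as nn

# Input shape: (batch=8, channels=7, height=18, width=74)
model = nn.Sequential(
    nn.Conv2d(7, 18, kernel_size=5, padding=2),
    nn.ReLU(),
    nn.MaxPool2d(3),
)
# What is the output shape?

Input shape: (8, 7, 18, 74)
  -> after Conv2d: (8, 18, 18, 74)
  -> after ReLU: (8, 18, 18, 74)
Output shape: (8, 18, 6, 24)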